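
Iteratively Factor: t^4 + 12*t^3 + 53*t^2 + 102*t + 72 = (t + 2)*(t^3 + 10*t^2 + 33*t + 36) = (t + 2)*(t + 3)*(t^2 + 7*t + 12) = (t + 2)*(t + 3)^2*(t + 4)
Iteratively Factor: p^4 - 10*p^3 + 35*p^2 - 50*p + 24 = (p - 4)*(p^3 - 6*p^2 + 11*p - 6) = (p - 4)*(p - 2)*(p^2 - 4*p + 3) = (p - 4)*(p - 2)*(p - 1)*(p - 3)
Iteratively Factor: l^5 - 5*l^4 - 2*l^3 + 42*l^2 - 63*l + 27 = (l + 3)*(l^4 - 8*l^3 + 22*l^2 - 24*l + 9) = (l - 1)*(l + 3)*(l^3 - 7*l^2 + 15*l - 9) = (l - 1)^2*(l + 3)*(l^2 - 6*l + 9) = (l - 3)*(l - 1)^2*(l + 3)*(l - 3)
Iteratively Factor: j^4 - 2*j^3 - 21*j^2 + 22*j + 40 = (j - 2)*(j^3 - 21*j - 20) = (j - 2)*(j + 4)*(j^2 - 4*j - 5) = (j - 2)*(j + 1)*(j + 4)*(j - 5)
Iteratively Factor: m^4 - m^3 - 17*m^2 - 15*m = (m - 5)*(m^3 + 4*m^2 + 3*m) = (m - 5)*(m + 1)*(m^2 + 3*m) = (m - 5)*(m + 1)*(m + 3)*(m)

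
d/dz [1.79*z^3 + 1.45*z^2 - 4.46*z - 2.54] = 5.37*z^2 + 2.9*z - 4.46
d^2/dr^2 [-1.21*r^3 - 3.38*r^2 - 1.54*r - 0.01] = -7.26*r - 6.76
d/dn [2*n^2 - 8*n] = 4*n - 8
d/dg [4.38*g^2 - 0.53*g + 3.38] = 8.76*g - 0.53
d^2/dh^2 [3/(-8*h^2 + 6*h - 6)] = 3*(16*h^2 - 12*h - (8*h - 3)^2 + 12)/(4*h^2 - 3*h + 3)^3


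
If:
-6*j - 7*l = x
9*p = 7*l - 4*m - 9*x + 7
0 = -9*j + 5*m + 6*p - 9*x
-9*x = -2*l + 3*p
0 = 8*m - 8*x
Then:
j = 1106/1341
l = -287/447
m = -203/447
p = 1253/1341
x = -203/447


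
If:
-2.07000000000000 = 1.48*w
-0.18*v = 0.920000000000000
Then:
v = -5.11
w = -1.40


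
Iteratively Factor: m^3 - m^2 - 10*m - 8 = (m + 2)*(m^2 - 3*m - 4) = (m + 1)*(m + 2)*(m - 4)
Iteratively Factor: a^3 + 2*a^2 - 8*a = (a + 4)*(a^2 - 2*a) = (a - 2)*(a + 4)*(a)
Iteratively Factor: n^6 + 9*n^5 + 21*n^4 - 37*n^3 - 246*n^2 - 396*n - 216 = (n - 3)*(n^5 + 12*n^4 + 57*n^3 + 134*n^2 + 156*n + 72) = (n - 3)*(n + 2)*(n^4 + 10*n^3 + 37*n^2 + 60*n + 36) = (n - 3)*(n + 2)^2*(n^3 + 8*n^2 + 21*n + 18) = (n - 3)*(n + 2)^2*(n + 3)*(n^2 + 5*n + 6) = (n - 3)*(n + 2)^2*(n + 3)^2*(n + 2)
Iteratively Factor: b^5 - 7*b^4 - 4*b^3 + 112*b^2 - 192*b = (b - 4)*(b^4 - 3*b^3 - 16*b^2 + 48*b) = (b - 4)^2*(b^3 + b^2 - 12*b) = (b - 4)^2*(b + 4)*(b^2 - 3*b) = (b - 4)^2*(b - 3)*(b + 4)*(b)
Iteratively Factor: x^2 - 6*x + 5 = (x - 1)*(x - 5)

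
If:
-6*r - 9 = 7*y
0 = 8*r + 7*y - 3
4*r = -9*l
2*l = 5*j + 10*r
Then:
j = -196/15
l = -8/3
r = 6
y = -45/7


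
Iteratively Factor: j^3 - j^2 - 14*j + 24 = (j + 4)*(j^2 - 5*j + 6) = (j - 3)*(j + 4)*(j - 2)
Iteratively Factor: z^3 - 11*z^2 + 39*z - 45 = (z - 3)*(z^2 - 8*z + 15) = (z - 3)^2*(z - 5)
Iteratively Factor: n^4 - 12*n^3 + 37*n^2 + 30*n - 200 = (n - 5)*(n^3 - 7*n^2 + 2*n + 40) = (n - 5)*(n - 4)*(n^2 - 3*n - 10) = (n - 5)*(n - 4)*(n + 2)*(n - 5)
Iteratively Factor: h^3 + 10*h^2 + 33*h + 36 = (h + 4)*(h^2 + 6*h + 9) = (h + 3)*(h + 4)*(h + 3)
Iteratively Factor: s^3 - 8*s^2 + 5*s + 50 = (s - 5)*(s^2 - 3*s - 10) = (s - 5)^2*(s + 2)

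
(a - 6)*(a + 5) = a^2 - a - 30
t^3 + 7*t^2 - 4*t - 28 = (t - 2)*(t + 2)*(t + 7)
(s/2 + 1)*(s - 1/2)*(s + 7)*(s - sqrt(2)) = s^4/2 - sqrt(2)*s^3/2 + 17*s^3/4 - 17*sqrt(2)*s^2/4 + 19*s^2/4 - 19*sqrt(2)*s/4 - 7*s/2 + 7*sqrt(2)/2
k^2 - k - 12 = (k - 4)*(k + 3)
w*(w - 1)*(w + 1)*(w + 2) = w^4 + 2*w^3 - w^2 - 2*w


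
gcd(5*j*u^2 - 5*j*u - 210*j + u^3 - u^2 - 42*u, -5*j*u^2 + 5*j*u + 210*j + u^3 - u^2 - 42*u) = u^2 - u - 42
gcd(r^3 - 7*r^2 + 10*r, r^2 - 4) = r - 2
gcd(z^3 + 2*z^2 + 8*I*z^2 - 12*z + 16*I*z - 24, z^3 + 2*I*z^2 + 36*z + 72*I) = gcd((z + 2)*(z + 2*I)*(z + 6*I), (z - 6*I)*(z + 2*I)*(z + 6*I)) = z^2 + 8*I*z - 12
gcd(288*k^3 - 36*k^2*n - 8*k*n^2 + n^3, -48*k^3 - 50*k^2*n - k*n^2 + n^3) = 48*k^2 + 2*k*n - n^2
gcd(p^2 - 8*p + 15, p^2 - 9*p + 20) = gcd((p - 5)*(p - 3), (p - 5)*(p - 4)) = p - 5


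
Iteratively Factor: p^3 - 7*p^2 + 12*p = (p - 3)*(p^2 - 4*p) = (p - 4)*(p - 3)*(p)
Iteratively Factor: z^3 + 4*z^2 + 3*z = (z + 1)*(z^2 + 3*z) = (z + 1)*(z + 3)*(z)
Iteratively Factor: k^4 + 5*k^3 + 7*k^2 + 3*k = (k + 1)*(k^3 + 4*k^2 + 3*k) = k*(k + 1)*(k^2 + 4*k + 3) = k*(k + 1)^2*(k + 3)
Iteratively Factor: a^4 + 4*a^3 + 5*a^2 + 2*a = (a)*(a^3 + 4*a^2 + 5*a + 2) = a*(a + 2)*(a^2 + 2*a + 1) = a*(a + 1)*(a + 2)*(a + 1)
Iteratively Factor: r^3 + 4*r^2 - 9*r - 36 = (r + 3)*(r^2 + r - 12) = (r + 3)*(r + 4)*(r - 3)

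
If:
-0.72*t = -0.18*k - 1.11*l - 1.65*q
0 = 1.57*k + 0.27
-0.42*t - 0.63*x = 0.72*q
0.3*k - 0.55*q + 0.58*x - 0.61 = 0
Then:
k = -0.17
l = 3.1535575115193 - 3.71316251316251*x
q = 1.05454545454545*x - 1.202895193978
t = 2.06210604681942 - 3.30779220779221*x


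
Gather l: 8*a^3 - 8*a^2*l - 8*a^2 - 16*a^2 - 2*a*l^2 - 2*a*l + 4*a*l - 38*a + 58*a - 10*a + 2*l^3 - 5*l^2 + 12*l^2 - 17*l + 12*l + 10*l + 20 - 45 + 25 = 8*a^3 - 24*a^2 + 10*a + 2*l^3 + l^2*(7 - 2*a) + l*(-8*a^2 + 2*a + 5)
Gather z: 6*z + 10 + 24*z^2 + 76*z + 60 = 24*z^2 + 82*z + 70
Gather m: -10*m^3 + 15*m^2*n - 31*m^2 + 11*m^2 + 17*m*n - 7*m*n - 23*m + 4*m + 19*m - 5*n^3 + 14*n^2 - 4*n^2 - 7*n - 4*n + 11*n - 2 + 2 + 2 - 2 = -10*m^3 + m^2*(15*n - 20) + 10*m*n - 5*n^3 + 10*n^2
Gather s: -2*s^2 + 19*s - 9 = -2*s^2 + 19*s - 9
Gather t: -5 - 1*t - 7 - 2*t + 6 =-3*t - 6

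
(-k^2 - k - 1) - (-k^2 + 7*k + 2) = -8*k - 3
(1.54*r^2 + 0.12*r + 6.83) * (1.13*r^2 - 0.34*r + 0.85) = 1.7402*r^4 - 0.388*r^3 + 8.9861*r^2 - 2.2202*r + 5.8055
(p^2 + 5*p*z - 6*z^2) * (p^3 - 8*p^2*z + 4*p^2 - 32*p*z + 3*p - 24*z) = p^5 - 3*p^4*z + 4*p^4 - 46*p^3*z^2 - 12*p^3*z + 3*p^3 + 48*p^2*z^3 - 184*p^2*z^2 - 9*p^2*z + 192*p*z^3 - 138*p*z^2 + 144*z^3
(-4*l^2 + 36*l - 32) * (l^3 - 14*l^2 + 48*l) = -4*l^5 + 92*l^4 - 728*l^3 + 2176*l^2 - 1536*l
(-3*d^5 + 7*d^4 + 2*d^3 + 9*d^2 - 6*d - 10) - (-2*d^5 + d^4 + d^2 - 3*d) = -d^5 + 6*d^4 + 2*d^3 + 8*d^2 - 3*d - 10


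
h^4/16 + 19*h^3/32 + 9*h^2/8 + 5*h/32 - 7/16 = (h/4 + 1/4)*(h/4 + 1/2)*(h - 1/2)*(h + 7)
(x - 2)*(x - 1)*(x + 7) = x^3 + 4*x^2 - 19*x + 14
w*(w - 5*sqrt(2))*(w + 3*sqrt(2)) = w^3 - 2*sqrt(2)*w^2 - 30*w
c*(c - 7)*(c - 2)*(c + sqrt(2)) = c^4 - 9*c^3 + sqrt(2)*c^3 - 9*sqrt(2)*c^2 + 14*c^2 + 14*sqrt(2)*c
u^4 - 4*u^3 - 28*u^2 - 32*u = u*(u - 8)*(u + 2)^2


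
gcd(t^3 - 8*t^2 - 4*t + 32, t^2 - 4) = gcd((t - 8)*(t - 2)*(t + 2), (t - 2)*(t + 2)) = t^2 - 4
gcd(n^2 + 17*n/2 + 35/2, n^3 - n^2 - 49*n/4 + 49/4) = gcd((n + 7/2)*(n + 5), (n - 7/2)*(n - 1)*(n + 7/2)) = n + 7/2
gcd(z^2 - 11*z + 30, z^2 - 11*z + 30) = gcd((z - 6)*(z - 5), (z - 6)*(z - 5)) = z^2 - 11*z + 30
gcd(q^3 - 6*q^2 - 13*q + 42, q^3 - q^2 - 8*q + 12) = q^2 + q - 6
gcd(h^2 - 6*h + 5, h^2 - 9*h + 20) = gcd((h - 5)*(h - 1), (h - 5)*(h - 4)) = h - 5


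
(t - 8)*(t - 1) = t^2 - 9*t + 8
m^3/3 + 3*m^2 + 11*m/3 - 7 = (m/3 + 1)*(m - 1)*(m + 7)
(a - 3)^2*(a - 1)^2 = a^4 - 8*a^3 + 22*a^2 - 24*a + 9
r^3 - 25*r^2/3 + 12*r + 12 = (r - 6)*(r - 3)*(r + 2/3)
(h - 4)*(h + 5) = h^2 + h - 20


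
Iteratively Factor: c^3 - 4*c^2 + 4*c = (c - 2)*(c^2 - 2*c) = c*(c - 2)*(c - 2)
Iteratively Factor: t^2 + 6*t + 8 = (t + 2)*(t + 4)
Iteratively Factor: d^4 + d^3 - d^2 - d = (d)*(d^3 + d^2 - d - 1) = d*(d - 1)*(d^2 + 2*d + 1) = d*(d - 1)*(d + 1)*(d + 1)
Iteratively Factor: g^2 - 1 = (g + 1)*(g - 1)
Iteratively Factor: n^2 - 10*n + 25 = (n - 5)*(n - 5)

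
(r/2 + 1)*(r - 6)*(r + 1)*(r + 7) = r^4/2 + 2*r^3 - 37*r^2/2 - 62*r - 42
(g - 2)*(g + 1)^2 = g^3 - 3*g - 2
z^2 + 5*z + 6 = (z + 2)*(z + 3)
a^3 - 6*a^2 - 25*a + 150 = (a - 6)*(a - 5)*(a + 5)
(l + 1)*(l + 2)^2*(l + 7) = l^4 + 12*l^3 + 43*l^2 + 60*l + 28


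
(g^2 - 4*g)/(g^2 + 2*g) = (g - 4)/(g + 2)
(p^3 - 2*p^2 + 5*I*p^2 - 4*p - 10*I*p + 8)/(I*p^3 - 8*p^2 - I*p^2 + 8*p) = (p^3 - 2*p^2 + 5*I*p^2 - 4*p - 10*I*p + 8)/(p*(I*p^2 - 8*p - I*p + 8))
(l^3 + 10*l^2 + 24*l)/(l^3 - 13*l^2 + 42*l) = (l^2 + 10*l + 24)/(l^2 - 13*l + 42)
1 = 1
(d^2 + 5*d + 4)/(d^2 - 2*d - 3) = (d + 4)/(d - 3)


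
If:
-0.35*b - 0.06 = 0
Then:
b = -0.17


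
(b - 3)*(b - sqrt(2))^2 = b^3 - 3*b^2 - 2*sqrt(2)*b^2 + 2*b + 6*sqrt(2)*b - 6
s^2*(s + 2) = s^3 + 2*s^2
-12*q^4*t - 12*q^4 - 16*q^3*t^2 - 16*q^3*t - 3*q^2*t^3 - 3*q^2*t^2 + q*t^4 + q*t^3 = (-6*q + t)*(q + t)*(2*q + t)*(q*t + q)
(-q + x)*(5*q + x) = -5*q^2 + 4*q*x + x^2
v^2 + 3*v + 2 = (v + 1)*(v + 2)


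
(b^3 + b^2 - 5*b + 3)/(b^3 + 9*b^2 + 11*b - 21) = (b - 1)/(b + 7)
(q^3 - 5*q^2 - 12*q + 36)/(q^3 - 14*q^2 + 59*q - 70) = (q^2 - 3*q - 18)/(q^2 - 12*q + 35)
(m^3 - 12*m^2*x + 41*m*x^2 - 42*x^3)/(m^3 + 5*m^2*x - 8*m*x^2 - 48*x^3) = (m^2 - 9*m*x + 14*x^2)/(m^2 + 8*m*x + 16*x^2)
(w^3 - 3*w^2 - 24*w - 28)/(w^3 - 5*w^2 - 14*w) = (w + 2)/w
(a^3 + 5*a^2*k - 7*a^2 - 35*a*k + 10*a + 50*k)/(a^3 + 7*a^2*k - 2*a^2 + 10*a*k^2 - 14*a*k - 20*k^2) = (a - 5)/(a + 2*k)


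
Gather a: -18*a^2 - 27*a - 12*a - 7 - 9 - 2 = -18*a^2 - 39*a - 18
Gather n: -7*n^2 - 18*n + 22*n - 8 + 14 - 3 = -7*n^2 + 4*n + 3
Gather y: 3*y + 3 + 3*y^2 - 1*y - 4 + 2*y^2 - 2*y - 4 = 5*y^2 - 5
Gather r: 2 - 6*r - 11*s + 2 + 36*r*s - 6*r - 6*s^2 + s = r*(36*s - 12) - 6*s^2 - 10*s + 4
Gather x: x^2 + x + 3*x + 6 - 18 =x^2 + 4*x - 12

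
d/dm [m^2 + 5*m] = 2*m + 5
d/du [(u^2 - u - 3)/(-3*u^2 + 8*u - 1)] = 5*(u^2 - 4*u + 5)/(9*u^4 - 48*u^3 + 70*u^2 - 16*u + 1)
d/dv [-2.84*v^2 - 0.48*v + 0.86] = -5.68*v - 0.48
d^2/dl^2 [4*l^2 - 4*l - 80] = 8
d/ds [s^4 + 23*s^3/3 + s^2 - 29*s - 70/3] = 4*s^3 + 23*s^2 + 2*s - 29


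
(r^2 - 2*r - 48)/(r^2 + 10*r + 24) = (r - 8)/(r + 4)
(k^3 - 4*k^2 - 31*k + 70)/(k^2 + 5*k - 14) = (k^2 - 2*k - 35)/(k + 7)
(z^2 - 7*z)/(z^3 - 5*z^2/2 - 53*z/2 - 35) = 2*z/(2*z^2 + 9*z + 10)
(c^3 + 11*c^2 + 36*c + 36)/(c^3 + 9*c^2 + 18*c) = (c + 2)/c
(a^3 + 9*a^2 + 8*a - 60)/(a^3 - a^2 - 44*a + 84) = (a^2 + 11*a + 30)/(a^2 + a - 42)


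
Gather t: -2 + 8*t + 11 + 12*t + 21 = 20*t + 30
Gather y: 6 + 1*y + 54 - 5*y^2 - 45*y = -5*y^2 - 44*y + 60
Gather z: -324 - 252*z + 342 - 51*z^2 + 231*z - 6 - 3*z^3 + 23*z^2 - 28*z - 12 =-3*z^3 - 28*z^2 - 49*z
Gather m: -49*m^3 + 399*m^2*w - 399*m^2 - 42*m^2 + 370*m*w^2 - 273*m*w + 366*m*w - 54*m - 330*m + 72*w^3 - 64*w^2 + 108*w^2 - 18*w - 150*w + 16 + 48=-49*m^3 + m^2*(399*w - 441) + m*(370*w^2 + 93*w - 384) + 72*w^3 + 44*w^2 - 168*w + 64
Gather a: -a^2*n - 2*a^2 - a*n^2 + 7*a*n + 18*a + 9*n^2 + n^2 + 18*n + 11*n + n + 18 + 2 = a^2*(-n - 2) + a*(-n^2 + 7*n + 18) + 10*n^2 + 30*n + 20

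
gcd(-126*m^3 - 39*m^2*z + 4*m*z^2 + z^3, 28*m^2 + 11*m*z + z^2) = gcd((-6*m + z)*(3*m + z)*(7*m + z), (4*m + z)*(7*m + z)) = 7*m + z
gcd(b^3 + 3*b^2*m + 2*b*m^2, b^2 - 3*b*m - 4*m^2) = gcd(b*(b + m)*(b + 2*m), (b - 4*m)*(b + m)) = b + m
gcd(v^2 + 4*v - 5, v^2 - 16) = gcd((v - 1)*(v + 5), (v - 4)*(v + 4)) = 1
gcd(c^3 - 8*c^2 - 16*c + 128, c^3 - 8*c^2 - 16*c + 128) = c^3 - 8*c^2 - 16*c + 128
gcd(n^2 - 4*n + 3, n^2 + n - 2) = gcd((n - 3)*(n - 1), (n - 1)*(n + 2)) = n - 1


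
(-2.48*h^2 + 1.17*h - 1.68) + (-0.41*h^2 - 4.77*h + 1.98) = -2.89*h^2 - 3.6*h + 0.3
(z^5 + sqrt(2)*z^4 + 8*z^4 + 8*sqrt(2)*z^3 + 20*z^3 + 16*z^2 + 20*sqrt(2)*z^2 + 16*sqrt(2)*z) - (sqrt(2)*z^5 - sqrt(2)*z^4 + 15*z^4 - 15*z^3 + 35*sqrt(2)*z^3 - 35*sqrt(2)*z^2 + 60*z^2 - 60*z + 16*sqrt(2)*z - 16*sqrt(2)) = -sqrt(2)*z^5 + z^5 - 7*z^4 + 2*sqrt(2)*z^4 - 27*sqrt(2)*z^3 + 35*z^3 - 44*z^2 + 55*sqrt(2)*z^2 + 60*z + 16*sqrt(2)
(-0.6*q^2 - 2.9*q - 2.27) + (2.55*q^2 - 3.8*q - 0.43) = 1.95*q^2 - 6.7*q - 2.7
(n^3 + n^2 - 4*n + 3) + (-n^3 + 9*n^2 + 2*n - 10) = 10*n^2 - 2*n - 7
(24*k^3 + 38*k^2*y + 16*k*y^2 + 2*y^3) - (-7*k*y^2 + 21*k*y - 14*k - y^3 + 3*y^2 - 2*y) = 24*k^3 + 38*k^2*y + 23*k*y^2 - 21*k*y + 14*k + 3*y^3 - 3*y^2 + 2*y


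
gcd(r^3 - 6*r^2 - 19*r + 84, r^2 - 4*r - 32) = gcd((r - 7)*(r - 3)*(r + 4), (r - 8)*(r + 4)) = r + 4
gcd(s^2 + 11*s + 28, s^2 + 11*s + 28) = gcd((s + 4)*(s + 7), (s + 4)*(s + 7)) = s^2 + 11*s + 28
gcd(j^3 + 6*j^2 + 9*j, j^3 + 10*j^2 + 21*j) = j^2 + 3*j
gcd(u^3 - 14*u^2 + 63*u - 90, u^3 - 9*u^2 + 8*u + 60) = u^2 - 11*u + 30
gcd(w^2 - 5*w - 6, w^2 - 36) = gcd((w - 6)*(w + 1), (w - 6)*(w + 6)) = w - 6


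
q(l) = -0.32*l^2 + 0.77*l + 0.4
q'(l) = 0.77 - 0.64*l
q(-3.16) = -5.23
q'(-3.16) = 2.79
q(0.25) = 0.57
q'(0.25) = 0.61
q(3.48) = -0.80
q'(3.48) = -1.46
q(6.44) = -7.91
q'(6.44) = -3.35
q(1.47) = 0.84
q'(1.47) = -0.17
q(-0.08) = 0.34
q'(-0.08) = 0.82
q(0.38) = 0.65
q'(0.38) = 0.53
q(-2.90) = -4.52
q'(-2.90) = 2.63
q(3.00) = -0.17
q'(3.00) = -1.15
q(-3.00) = -4.79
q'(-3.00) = 2.69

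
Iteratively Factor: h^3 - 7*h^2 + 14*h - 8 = (h - 4)*(h^2 - 3*h + 2) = (h - 4)*(h - 2)*(h - 1)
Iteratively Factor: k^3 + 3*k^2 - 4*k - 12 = (k + 3)*(k^2 - 4) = (k + 2)*(k + 3)*(k - 2)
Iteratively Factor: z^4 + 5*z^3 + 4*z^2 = (z)*(z^3 + 5*z^2 + 4*z) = z*(z + 4)*(z^2 + z) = z^2*(z + 4)*(z + 1)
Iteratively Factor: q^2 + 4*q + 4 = (q + 2)*(q + 2)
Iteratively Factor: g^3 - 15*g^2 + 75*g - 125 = (g - 5)*(g^2 - 10*g + 25) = (g - 5)^2*(g - 5)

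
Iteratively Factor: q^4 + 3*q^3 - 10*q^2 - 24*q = (q - 3)*(q^3 + 6*q^2 + 8*q) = q*(q - 3)*(q^2 + 6*q + 8) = q*(q - 3)*(q + 4)*(q + 2)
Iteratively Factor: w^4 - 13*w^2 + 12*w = (w - 3)*(w^3 + 3*w^2 - 4*w) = (w - 3)*(w + 4)*(w^2 - w) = (w - 3)*(w - 1)*(w + 4)*(w)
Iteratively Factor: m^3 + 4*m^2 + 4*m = (m + 2)*(m^2 + 2*m) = (m + 2)^2*(m)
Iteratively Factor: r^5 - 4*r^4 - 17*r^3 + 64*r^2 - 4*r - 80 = (r - 2)*(r^4 - 2*r^3 - 21*r^2 + 22*r + 40) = (r - 5)*(r - 2)*(r^3 + 3*r^2 - 6*r - 8) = (r - 5)*(r - 2)*(r + 4)*(r^2 - r - 2) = (r - 5)*(r - 2)^2*(r + 4)*(r + 1)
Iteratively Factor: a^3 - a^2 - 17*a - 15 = (a + 1)*(a^2 - 2*a - 15) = (a + 1)*(a + 3)*(a - 5)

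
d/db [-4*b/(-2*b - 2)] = 2/(b + 1)^2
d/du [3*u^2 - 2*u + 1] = 6*u - 2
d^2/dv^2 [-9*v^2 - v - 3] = -18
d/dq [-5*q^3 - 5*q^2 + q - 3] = -15*q^2 - 10*q + 1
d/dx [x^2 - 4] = 2*x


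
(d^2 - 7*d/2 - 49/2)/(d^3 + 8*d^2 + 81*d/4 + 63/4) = 2*(d - 7)/(2*d^2 + 9*d + 9)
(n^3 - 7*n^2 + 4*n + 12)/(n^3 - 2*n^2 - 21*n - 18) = (n - 2)/(n + 3)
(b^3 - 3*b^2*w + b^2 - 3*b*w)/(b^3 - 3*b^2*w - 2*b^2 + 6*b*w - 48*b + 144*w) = b*(b + 1)/(b^2 - 2*b - 48)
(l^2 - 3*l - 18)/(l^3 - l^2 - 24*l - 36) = 1/(l + 2)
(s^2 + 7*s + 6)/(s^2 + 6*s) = (s + 1)/s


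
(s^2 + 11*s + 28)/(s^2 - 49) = (s + 4)/(s - 7)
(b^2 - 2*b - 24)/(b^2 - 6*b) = (b + 4)/b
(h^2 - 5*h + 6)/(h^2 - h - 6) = (h - 2)/(h + 2)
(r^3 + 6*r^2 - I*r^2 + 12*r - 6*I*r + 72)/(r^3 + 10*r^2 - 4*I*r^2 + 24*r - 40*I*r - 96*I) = (r + 3*I)/(r + 4)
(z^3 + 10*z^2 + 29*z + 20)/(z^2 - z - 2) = (z^2 + 9*z + 20)/(z - 2)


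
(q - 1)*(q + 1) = q^2 - 1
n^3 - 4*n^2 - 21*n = n*(n - 7)*(n + 3)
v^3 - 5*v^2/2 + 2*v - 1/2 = (v - 1)^2*(v - 1/2)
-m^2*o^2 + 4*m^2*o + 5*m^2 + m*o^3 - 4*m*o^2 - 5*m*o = (-m + o)*(o - 5)*(m*o + m)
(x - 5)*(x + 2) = x^2 - 3*x - 10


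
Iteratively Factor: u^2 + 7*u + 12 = (u + 3)*(u + 4)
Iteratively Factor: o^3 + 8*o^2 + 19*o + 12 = (o + 3)*(o^2 + 5*o + 4) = (o + 1)*(o + 3)*(o + 4)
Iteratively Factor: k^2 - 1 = (k + 1)*(k - 1)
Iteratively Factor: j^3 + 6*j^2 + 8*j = (j + 2)*(j^2 + 4*j) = j*(j + 2)*(j + 4)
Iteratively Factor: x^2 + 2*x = (x)*(x + 2)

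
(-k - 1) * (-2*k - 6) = 2*k^2 + 8*k + 6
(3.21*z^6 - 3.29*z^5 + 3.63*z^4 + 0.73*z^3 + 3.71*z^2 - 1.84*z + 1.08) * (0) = 0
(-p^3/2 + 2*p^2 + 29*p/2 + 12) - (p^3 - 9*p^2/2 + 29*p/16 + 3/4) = -3*p^3/2 + 13*p^2/2 + 203*p/16 + 45/4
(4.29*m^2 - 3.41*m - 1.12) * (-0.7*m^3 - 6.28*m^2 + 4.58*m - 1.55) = -3.003*m^5 - 24.5542*m^4 + 41.847*m^3 - 15.2337*m^2 + 0.1559*m + 1.736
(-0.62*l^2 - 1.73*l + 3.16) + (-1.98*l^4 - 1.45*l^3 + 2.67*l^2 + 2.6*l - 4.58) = -1.98*l^4 - 1.45*l^3 + 2.05*l^2 + 0.87*l - 1.42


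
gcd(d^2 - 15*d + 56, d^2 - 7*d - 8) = d - 8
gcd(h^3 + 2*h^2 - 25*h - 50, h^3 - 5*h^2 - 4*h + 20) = h^2 - 3*h - 10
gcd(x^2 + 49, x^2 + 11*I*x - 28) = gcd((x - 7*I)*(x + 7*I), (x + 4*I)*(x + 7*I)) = x + 7*I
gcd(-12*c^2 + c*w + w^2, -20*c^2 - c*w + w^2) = 4*c + w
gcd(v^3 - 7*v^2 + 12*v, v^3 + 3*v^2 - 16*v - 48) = v - 4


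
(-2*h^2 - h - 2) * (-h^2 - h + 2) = 2*h^4 + 3*h^3 - h^2 - 4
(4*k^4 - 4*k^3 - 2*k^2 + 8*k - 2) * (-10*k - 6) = -40*k^5 + 16*k^4 + 44*k^3 - 68*k^2 - 28*k + 12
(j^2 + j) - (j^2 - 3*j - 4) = 4*j + 4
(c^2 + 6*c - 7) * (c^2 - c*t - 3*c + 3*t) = c^4 - c^3*t + 3*c^3 - 3*c^2*t - 25*c^2 + 25*c*t + 21*c - 21*t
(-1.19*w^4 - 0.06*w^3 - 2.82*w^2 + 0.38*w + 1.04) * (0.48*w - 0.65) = -0.5712*w^5 + 0.7447*w^4 - 1.3146*w^3 + 2.0154*w^2 + 0.2522*w - 0.676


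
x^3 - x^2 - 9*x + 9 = (x - 3)*(x - 1)*(x + 3)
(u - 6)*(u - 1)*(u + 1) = u^3 - 6*u^2 - u + 6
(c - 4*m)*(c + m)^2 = c^3 - 2*c^2*m - 7*c*m^2 - 4*m^3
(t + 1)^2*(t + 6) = t^3 + 8*t^2 + 13*t + 6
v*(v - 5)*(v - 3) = v^3 - 8*v^2 + 15*v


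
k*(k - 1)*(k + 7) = k^3 + 6*k^2 - 7*k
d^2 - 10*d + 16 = (d - 8)*(d - 2)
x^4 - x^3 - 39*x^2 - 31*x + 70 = (x - 7)*(x - 1)*(x + 2)*(x + 5)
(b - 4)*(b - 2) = b^2 - 6*b + 8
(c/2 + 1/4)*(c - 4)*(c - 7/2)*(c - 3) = c^4/2 - 5*c^3 + 125*c^2/8 - 95*c/8 - 21/2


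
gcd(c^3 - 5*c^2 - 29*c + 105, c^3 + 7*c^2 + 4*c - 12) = 1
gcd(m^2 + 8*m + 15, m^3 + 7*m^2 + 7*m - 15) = m^2 + 8*m + 15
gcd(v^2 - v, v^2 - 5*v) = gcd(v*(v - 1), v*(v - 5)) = v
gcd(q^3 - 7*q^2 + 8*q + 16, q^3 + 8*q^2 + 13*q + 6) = q + 1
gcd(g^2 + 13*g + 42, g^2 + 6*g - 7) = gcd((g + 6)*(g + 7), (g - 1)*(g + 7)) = g + 7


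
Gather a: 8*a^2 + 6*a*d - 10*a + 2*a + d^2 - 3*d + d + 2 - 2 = 8*a^2 + a*(6*d - 8) + d^2 - 2*d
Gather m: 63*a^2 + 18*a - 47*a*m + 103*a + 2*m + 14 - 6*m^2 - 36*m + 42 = 63*a^2 + 121*a - 6*m^2 + m*(-47*a - 34) + 56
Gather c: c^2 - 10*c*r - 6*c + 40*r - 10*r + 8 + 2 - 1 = c^2 + c*(-10*r - 6) + 30*r + 9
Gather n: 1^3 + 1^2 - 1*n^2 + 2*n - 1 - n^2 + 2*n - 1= -2*n^2 + 4*n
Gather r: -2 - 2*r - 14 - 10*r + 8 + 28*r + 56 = 16*r + 48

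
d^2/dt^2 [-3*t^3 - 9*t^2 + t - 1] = -18*t - 18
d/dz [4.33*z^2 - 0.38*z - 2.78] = 8.66*z - 0.38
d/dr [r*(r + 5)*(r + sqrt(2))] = r*(r + 5) + r*(r + sqrt(2)) + (r + 5)*(r + sqrt(2))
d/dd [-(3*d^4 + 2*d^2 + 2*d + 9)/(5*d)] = (-9*d^4 - 2*d^2 + 9)/(5*d^2)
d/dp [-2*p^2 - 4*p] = -4*p - 4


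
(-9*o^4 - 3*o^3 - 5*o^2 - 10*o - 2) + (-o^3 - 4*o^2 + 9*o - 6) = -9*o^4 - 4*o^3 - 9*o^2 - o - 8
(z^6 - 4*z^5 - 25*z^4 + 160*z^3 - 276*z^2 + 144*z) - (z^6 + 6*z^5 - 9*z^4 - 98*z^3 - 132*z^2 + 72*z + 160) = -10*z^5 - 16*z^4 + 258*z^3 - 144*z^2 + 72*z - 160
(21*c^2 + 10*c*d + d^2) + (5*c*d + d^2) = 21*c^2 + 15*c*d + 2*d^2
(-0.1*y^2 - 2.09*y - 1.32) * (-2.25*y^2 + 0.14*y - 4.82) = 0.225*y^4 + 4.6885*y^3 + 3.1594*y^2 + 9.889*y + 6.3624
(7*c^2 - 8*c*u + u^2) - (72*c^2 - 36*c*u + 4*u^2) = -65*c^2 + 28*c*u - 3*u^2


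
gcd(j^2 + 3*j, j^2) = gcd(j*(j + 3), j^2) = j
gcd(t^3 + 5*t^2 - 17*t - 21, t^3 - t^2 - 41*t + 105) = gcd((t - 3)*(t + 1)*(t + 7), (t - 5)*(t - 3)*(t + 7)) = t^2 + 4*t - 21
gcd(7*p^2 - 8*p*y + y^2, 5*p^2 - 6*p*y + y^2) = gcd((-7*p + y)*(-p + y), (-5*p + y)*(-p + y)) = -p + y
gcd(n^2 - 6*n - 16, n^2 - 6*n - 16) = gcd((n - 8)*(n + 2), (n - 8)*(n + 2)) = n^2 - 6*n - 16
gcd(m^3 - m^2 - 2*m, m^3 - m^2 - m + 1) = m + 1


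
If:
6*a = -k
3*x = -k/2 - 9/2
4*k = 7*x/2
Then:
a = 21/110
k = -63/55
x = -72/55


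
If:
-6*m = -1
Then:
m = 1/6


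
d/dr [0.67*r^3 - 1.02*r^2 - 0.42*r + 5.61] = 2.01*r^2 - 2.04*r - 0.42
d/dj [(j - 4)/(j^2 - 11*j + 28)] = -1/(j^2 - 14*j + 49)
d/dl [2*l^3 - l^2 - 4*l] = 6*l^2 - 2*l - 4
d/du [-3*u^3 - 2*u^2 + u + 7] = -9*u^2 - 4*u + 1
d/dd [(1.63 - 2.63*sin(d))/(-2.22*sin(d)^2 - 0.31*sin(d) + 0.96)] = (-5.8386*sin(d)^2 + 7.2372*sin(d) - 2.0195)*cos(d)/(4.9284*sin(d)^4 + 1.3764*sin(d)^3 - 4.1663*sin(d)^2 - 0.5952*sin(d) + 0.9216)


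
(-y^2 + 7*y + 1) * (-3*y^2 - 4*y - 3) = 3*y^4 - 17*y^3 - 28*y^2 - 25*y - 3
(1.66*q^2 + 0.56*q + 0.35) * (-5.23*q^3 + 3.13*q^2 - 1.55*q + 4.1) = -8.6818*q^5 + 2.267*q^4 - 2.6507*q^3 + 7.0335*q^2 + 1.7535*q + 1.435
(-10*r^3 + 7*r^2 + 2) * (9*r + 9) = -90*r^4 - 27*r^3 + 63*r^2 + 18*r + 18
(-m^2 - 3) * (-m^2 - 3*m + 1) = m^4 + 3*m^3 + 2*m^2 + 9*m - 3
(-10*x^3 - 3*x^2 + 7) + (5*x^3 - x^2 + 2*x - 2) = -5*x^3 - 4*x^2 + 2*x + 5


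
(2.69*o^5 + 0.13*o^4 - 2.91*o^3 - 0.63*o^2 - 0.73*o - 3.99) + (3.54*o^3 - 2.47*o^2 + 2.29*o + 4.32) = 2.69*o^5 + 0.13*o^4 + 0.63*o^3 - 3.1*o^2 + 1.56*o + 0.33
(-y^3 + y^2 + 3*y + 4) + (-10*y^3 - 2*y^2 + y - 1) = -11*y^3 - y^2 + 4*y + 3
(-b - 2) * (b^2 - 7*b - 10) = -b^3 + 5*b^2 + 24*b + 20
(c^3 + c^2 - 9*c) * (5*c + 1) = 5*c^4 + 6*c^3 - 44*c^2 - 9*c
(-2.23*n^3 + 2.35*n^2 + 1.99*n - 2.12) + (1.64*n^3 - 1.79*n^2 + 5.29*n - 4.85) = -0.59*n^3 + 0.56*n^2 + 7.28*n - 6.97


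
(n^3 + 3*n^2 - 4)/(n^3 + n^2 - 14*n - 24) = (n^2 + n - 2)/(n^2 - n - 12)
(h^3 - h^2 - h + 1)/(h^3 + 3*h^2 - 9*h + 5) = (h + 1)/(h + 5)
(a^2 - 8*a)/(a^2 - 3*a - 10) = a*(8 - a)/(-a^2 + 3*a + 10)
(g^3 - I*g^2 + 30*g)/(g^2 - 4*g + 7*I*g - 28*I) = g*(g^2 - I*g + 30)/(g^2 + g*(-4 + 7*I) - 28*I)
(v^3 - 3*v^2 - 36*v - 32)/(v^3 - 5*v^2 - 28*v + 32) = (v + 1)/(v - 1)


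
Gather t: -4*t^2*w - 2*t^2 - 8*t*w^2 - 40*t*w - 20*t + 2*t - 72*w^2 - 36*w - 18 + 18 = t^2*(-4*w - 2) + t*(-8*w^2 - 40*w - 18) - 72*w^2 - 36*w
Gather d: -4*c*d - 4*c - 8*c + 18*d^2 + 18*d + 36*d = -12*c + 18*d^2 + d*(54 - 4*c)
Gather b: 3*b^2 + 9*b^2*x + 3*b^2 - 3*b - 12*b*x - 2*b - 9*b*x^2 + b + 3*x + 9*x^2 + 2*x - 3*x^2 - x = b^2*(9*x + 6) + b*(-9*x^2 - 12*x - 4) + 6*x^2 + 4*x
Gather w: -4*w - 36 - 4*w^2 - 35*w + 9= -4*w^2 - 39*w - 27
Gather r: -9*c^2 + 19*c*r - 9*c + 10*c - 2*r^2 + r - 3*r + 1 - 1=-9*c^2 + c - 2*r^2 + r*(19*c - 2)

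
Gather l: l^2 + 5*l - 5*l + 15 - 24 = l^2 - 9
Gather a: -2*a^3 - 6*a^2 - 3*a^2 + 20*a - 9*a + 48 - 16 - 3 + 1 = -2*a^3 - 9*a^2 + 11*a + 30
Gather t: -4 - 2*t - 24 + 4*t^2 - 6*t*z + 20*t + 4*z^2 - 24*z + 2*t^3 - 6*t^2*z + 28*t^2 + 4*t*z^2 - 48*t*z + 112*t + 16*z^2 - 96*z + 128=2*t^3 + t^2*(32 - 6*z) + t*(4*z^2 - 54*z + 130) + 20*z^2 - 120*z + 100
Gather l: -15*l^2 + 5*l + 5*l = -15*l^2 + 10*l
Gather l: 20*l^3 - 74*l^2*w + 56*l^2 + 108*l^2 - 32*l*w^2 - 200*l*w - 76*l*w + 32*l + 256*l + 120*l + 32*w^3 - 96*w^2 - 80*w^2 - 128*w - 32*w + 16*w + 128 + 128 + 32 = 20*l^3 + l^2*(164 - 74*w) + l*(-32*w^2 - 276*w + 408) + 32*w^3 - 176*w^2 - 144*w + 288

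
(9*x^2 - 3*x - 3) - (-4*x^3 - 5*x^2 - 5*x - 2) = 4*x^3 + 14*x^2 + 2*x - 1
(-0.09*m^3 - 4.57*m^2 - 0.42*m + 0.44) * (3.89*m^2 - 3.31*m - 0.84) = -0.3501*m^5 - 17.4794*m^4 + 13.5685*m^3 + 6.9406*m^2 - 1.1036*m - 0.3696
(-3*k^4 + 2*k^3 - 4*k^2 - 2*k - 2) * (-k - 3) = 3*k^5 + 7*k^4 - 2*k^3 + 14*k^2 + 8*k + 6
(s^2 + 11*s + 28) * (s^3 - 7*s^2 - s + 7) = s^5 + 4*s^4 - 50*s^3 - 200*s^2 + 49*s + 196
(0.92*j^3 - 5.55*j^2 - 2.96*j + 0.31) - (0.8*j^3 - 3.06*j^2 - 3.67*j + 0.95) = 0.12*j^3 - 2.49*j^2 + 0.71*j - 0.64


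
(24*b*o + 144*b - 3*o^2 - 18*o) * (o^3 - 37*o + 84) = 24*b*o^4 + 144*b*o^3 - 888*b*o^2 - 3312*b*o + 12096*b - 3*o^5 - 18*o^4 + 111*o^3 + 414*o^2 - 1512*o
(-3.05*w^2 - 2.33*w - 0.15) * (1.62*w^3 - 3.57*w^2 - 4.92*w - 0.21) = -4.941*w^5 + 7.1139*w^4 + 23.0811*w^3 + 12.6396*w^2 + 1.2273*w + 0.0315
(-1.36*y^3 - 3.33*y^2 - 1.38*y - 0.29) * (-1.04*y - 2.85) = 1.4144*y^4 + 7.3392*y^3 + 10.9257*y^2 + 4.2346*y + 0.8265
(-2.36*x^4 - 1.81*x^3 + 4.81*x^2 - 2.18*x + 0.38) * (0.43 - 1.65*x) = 3.894*x^5 + 1.9717*x^4 - 8.7148*x^3 + 5.6653*x^2 - 1.5644*x + 0.1634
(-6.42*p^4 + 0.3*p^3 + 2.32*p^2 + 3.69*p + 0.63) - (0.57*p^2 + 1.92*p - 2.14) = -6.42*p^4 + 0.3*p^3 + 1.75*p^2 + 1.77*p + 2.77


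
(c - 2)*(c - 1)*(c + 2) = c^3 - c^2 - 4*c + 4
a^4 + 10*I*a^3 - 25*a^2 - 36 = (a - I)*(a + 2*I)*(a + 3*I)*(a + 6*I)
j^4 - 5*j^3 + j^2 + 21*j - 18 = (j - 3)^2*(j - 1)*(j + 2)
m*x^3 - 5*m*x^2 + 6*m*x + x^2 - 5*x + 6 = (x - 3)*(x - 2)*(m*x + 1)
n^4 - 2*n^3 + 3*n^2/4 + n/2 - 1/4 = (n - 1)^2*(n - 1/2)*(n + 1/2)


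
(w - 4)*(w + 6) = w^2 + 2*w - 24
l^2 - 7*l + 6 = (l - 6)*(l - 1)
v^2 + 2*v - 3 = (v - 1)*(v + 3)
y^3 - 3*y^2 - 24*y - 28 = (y - 7)*(y + 2)^2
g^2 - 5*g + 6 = (g - 3)*(g - 2)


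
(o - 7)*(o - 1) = o^2 - 8*o + 7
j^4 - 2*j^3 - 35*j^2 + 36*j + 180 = (j - 6)*(j - 3)*(j + 2)*(j + 5)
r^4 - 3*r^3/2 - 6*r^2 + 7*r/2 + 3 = (r - 3)*(r - 1)*(r + 1/2)*(r + 2)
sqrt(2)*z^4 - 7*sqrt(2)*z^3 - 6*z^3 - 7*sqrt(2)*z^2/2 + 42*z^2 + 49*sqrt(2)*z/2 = z*(z - 7)*(z - 7*sqrt(2)/2)*(sqrt(2)*z + 1)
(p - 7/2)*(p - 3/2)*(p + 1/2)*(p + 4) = p^4 - p^3/2 - 61*p^2/4 + 109*p/8 + 21/2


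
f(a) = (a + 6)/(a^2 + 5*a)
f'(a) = (-2*a - 5)*(a + 6)/(a^2 + 5*a)^2 + 1/(a^2 + 5*a) = (a*(a + 5) - (a + 6)*(2*a + 5))/(a^2*(a + 5)^2)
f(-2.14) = -0.63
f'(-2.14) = -0.24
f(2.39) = 0.48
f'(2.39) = -0.21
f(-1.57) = -0.82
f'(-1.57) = -0.47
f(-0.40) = -3.04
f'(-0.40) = -7.49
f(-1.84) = -0.72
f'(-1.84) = -0.33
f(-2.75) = -0.53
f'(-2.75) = -0.12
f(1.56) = 0.74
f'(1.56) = -0.49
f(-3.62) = -0.48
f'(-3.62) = 0.01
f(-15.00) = -0.06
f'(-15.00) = 0.00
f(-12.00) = -0.07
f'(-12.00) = 0.00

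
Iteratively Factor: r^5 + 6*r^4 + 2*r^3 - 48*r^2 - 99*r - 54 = (r - 3)*(r^4 + 9*r^3 + 29*r^2 + 39*r + 18) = (r - 3)*(r + 1)*(r^3 + 8*r^2 + 21*r + 18) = (r - 3)*(r + 1)*(r + 3)*(r^2 + 5*r + 6) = (r - 3)*(r + 1)*(r + 2)*(r + 3)*(r + 3)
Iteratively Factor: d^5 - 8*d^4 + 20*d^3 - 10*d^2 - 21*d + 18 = (d - 3)*(d^4 - 5*d^3 + 5*d^2 + 5*d - 6) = (d - 3)*(d - 1)*(d^3 - 4*d^2 + d + 6) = (d - 3)^2*(d - 1)*(d^2 - d - 2) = (d - 3)^2*(d - 2)*(d - 1)*(d + 1)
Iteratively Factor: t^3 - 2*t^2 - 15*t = (t - 5)*(t^2 + 3*t) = t*(t - 5)*(t + 3)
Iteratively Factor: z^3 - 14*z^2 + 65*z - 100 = (z - 5)*(z^2 - 9*z + 20) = (z - 5)*(z - 4)*(z - 5)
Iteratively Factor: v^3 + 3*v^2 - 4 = (v + 2)*(v^2 + v - 2) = (v - 1)*(v + 2)*(v + 2)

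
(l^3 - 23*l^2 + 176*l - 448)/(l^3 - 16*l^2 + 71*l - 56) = (l - 8)/(l - 1)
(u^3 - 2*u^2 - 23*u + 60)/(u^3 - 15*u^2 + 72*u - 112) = (u^2 + 2*u - 15)/(u^2 - 11*u + 28)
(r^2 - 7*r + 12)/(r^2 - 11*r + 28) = (r - 3)/(r - 7)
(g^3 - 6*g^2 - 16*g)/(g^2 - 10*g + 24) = g*(g^2 - 6*g - 16)/(g^2 - 10*g + 24)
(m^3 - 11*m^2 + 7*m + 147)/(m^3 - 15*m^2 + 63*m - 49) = (m + 3)/(m - 1)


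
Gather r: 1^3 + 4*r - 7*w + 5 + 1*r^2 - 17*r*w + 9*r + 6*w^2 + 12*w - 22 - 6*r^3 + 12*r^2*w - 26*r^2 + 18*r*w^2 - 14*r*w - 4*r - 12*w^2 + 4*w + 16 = -6*r^3 + r^2*(12*w - 25) + r*(18*w^2 - 31*w + 9) - 6*w^2 + 9*w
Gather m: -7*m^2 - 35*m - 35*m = -7*m^2 - 70*m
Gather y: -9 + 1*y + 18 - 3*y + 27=36 - 2*y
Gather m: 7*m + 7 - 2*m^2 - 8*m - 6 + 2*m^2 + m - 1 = 0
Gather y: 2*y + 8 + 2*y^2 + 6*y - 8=2*y^2 + 8*y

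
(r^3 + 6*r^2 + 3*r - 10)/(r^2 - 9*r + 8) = (r^2 + 7*r + 10)/(r - 8)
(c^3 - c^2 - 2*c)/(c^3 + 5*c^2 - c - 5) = c*(c - 2)/(c^2 + 4*c - 5)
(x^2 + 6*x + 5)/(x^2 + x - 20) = (x + 1)/(x - 4)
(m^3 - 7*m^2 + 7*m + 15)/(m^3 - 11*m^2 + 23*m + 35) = (m - 3)/(m - 7)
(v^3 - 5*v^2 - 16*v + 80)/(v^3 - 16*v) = (v - 5)/v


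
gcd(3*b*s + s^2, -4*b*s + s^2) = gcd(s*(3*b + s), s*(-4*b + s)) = s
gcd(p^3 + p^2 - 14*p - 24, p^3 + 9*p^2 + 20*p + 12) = p + 2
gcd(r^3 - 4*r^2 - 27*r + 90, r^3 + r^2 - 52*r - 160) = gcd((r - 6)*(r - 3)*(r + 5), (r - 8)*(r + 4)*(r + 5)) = r + 5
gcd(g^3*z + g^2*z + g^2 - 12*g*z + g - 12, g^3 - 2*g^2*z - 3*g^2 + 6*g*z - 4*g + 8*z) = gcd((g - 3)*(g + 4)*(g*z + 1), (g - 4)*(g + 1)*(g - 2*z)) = 1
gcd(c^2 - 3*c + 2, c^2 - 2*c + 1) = c - 1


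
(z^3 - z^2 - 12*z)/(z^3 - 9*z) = (z - 4)/(z - 3)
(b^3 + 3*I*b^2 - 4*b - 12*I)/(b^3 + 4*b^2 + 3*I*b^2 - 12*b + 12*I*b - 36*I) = (b + 2)/(b + 6)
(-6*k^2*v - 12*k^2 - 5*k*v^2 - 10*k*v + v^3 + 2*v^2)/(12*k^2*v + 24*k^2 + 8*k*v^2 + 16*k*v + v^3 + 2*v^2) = (-6*k^2 - 5*k*v + v^2)/(12*k^2 + 8*k*v + v^2)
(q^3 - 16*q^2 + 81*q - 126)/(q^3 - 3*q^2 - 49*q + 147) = (q - 6)/(q + 7)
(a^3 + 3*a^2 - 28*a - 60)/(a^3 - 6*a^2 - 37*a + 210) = (a + 2)/(a - 7)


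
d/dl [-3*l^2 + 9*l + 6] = 9 - 6*l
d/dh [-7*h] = -7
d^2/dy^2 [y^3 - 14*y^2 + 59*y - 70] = 6*y - 28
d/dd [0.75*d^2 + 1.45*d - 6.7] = 1.5*d + 1.45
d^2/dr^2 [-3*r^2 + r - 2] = -6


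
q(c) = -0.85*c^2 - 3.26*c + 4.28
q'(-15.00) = 22.24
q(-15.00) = -138.07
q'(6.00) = -13.46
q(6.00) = -45.88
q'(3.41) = -9.06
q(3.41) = -16.72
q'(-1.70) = -0.37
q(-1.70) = 7.37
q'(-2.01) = 0.16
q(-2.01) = 7.40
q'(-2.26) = 0.58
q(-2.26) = 7.31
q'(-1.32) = -1.02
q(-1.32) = 7.10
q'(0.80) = -4.62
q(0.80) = 1.13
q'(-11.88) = 16.94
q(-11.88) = -76.96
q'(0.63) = -4.33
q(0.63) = 1.89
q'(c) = -1.7*c - 3.26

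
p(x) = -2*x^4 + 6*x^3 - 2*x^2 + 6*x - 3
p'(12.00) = -11274.00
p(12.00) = -31323.00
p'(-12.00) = 16470.00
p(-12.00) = -52203.00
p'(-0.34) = 9.76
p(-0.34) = -5.53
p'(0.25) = 6.00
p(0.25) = -1.54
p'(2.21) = -1.28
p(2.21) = 17.55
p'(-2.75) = 319.50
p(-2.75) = -273.79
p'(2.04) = 4.83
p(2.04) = 17.22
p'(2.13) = 1.84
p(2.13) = 17.52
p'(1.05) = 12.38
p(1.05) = 5.61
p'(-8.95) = 7218.98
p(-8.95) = -17351.23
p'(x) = -8*x^3 + 18*x^2 - 4*x + 6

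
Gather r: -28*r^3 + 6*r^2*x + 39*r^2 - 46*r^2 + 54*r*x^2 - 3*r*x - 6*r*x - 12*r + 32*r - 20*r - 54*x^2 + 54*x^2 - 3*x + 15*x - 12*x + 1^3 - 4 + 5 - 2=-28*r^3 + r^2*(6*x - 7) + r*(54*x^2 - 9*x)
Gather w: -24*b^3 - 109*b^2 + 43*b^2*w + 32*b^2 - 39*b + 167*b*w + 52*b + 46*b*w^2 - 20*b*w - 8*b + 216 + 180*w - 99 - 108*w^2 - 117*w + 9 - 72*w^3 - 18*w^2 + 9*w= -24*b^3 - 77*b^2 + 5*b - 72*w^3 + w^2*(46*b - 126) + w*(43*b^2 + 147*b + 72) + 126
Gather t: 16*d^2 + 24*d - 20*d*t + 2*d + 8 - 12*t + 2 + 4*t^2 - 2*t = 16*d^2 + 26*d + 4*t^2 + t*(-20*d - 14) + 10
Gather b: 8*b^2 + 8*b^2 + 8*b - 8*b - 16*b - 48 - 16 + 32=16*b^2 - 16*b - 32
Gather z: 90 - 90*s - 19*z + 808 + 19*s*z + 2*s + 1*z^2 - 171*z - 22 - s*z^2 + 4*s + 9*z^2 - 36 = -84*s + z^2*(10 - s) + z*(19*s - 190) + 840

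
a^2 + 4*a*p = a*(a + 4*p)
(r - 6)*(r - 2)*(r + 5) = r^3 - 3*r^2 - 28*r + 60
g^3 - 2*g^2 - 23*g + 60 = (g - 4)*(g - 3)*(g + 5)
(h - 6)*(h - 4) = h^2 - 10*h + 24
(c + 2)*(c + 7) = c^2 + 9*c + 14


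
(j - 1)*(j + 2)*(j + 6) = j^3 + 7*j^2 + 4*j - 12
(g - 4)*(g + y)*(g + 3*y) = g^3 + 4*g^2*y - 4*g^2 + 3*g*y^2 - 16*g*y - 12*y^2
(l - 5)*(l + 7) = l^2 + 2*l - 35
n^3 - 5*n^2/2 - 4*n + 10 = (n - 5/2)*(n - 2)*(n + 2)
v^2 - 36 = (v - 6)*(v + 6)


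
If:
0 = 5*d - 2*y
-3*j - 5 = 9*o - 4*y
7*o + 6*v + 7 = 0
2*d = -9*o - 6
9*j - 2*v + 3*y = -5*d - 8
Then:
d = -636/2591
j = -5041/7773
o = -1586/2591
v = -2345/5182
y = -1590/2591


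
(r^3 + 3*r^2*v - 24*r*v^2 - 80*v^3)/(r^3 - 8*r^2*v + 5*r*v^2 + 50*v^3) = (r^2 + 8*r*v + 16*v^2)/(r^2 - 3*r*v - 10*v^2)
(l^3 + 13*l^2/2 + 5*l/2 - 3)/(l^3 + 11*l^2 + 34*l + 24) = (l - 1/2)/(l + 4)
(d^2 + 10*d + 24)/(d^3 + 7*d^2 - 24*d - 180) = (d + 4)/(d^2 + d - 30)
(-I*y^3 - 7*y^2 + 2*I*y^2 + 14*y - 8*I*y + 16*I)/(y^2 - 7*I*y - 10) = (-I*y^3 + y^2*(-7 + 2*I) + y*(14 - 8*I) + 16*I)/(y^2 - 7*I*y - 10)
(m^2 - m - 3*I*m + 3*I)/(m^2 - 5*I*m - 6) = (m - 1)/(m - 2*I)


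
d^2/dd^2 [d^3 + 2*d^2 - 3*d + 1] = 6*d + 4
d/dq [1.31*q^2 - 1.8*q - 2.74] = 2.62*q - 1.8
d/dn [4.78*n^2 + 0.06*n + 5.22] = 9.56*n + 0.06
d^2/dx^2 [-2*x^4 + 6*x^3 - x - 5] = 12*x*(3 - 2*x)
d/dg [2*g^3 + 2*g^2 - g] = 6*g^2 + 4*g - 1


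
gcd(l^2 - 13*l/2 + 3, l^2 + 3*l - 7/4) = l - 1/2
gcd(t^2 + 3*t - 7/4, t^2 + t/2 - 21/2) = t + 7/2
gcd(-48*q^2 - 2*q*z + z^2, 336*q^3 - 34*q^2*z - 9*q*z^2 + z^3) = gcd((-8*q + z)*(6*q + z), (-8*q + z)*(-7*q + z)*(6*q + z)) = -48*q^2 - 2*q*z + z^2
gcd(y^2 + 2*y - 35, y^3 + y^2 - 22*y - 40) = y - 5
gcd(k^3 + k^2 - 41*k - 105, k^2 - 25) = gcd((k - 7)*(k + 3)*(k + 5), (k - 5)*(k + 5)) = k + 5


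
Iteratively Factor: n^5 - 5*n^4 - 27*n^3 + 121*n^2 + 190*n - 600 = (n + 3)*(n^4 - 8*n^3 - 3*n^2 + 130*n - 200) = (n - 5)*(n + 3)*(n^3 - 3*n^2 - 18*n + 40) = (n - 5)^2*(n + 3)*(n^2 + 2*n - 8) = (n - 5)^2*(n - 2)*(n + 3)*(n + 4)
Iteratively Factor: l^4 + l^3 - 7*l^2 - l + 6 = (l + 1)*(l^3 - 7*l + 6) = (l - 1)*(l + 1)*(l^2 + l - 6) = (l - 2)*(l - 1)*(l + 1)*(l + 3)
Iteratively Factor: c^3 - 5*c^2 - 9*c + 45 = (c - 3)*(c^2 - 2*c - 15) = (c - 3)*(c + 3)*(c - 5)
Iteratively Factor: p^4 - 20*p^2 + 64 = (p - 2)*(p^3 + 2*p^2 - 16*p - 32) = (p - 4)*(p - 2)*(p^2 + 6*p + 8) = (p - 4)*(p - 2)*(p + 2)*(p + 4)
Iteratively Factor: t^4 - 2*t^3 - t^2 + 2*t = (t + 1)*(t^3 - 3*t^2 + 2*t) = t*(t + 1)*(t^2 - 3*t + 2) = t*(t - 2)*(t + 1)*(t - 1)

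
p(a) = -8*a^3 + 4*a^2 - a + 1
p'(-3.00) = -241.00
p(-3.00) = 256.00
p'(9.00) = -1873.00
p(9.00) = -5516.00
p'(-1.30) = -51.96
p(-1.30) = 26.64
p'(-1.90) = -102.84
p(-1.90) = 72.21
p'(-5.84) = -866.25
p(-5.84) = 1736.68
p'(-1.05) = -35.86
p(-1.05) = 15.72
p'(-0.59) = -14.07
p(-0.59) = 4.63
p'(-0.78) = -21.84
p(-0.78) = 8.01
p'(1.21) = -26.46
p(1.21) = -8.53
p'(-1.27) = -49.87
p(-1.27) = 25.11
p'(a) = -24*a^2 + 8*a - 1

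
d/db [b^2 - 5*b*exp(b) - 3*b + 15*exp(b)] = -5*b*exp(b) + 2*b + 10*exp(b) - 3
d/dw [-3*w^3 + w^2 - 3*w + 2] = -9*w^2 + 2*w - 3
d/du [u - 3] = 1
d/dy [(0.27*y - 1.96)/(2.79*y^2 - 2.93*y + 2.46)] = (-0.7533*y^2 + 10.9368*y - 5.0786)/(7.7841*y^4 - 16.3494*y^3 + 22.3117*y^2 - 14.4156*y + 6.0516)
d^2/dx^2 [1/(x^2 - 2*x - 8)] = 2*(x^2 - 2*x - 4*(x - 1)^2 - 8)/(-x^2 + 2*x + 8)^3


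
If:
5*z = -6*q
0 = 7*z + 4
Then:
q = 10/21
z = -4/7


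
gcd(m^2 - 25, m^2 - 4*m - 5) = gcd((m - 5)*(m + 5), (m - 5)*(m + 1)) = m - 5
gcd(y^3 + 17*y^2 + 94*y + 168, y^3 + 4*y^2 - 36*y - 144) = y^2 + 10*y + 24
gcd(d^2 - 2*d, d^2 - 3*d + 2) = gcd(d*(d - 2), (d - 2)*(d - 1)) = d - 2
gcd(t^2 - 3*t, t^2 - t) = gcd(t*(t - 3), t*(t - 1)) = t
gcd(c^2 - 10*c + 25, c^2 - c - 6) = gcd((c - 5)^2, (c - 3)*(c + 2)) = 1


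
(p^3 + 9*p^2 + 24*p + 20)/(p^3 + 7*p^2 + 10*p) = (p + 2)/p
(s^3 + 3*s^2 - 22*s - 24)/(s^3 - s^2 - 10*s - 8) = (s + 6)/(s + 2)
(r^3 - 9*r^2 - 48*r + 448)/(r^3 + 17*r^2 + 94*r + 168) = (r^2 - 16*r + 64)/(r^2 + 10*r + 24)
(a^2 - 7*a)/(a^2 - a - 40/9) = 9*a*(7 - a)/(-9*a^2 + 9*a + 40)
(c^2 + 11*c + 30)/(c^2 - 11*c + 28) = (c^2 + 11*c + 30)/(c^2 - 11*c + 28)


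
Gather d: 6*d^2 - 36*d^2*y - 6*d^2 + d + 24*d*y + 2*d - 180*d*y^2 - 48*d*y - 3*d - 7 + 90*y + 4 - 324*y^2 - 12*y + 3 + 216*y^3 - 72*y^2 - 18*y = -36*d^2*y + d*(-180*y^2 - 24*y) + 216*y^3 - 396*y^2 + 60*y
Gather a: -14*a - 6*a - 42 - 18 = -20*a - 60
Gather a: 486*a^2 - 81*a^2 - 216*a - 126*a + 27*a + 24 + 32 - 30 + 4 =405*a^2 - 315*a + 30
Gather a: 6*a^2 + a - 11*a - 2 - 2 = 6*a^2 - 10*a - 4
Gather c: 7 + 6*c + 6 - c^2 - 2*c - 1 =-c^2 + 4*c + 12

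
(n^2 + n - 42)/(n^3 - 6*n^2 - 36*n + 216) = (n + 7)/(n^2 - 36)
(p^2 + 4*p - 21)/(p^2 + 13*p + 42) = (p - 3)/(p + 6)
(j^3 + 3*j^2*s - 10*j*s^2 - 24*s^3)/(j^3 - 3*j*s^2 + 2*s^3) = (j^2 + j*s - 12*s^2)/(j^2 - 2*j*s + s^2)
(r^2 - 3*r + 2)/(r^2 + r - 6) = (r - 1)/(r + 3)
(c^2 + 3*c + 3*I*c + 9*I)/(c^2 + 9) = (c + 3)/(c - 3*I)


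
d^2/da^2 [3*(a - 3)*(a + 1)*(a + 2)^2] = 36*a^2 + 36*a - 42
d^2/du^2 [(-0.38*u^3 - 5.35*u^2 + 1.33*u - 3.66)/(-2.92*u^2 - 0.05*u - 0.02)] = (-7.105427357601e-15*u^5 - 24.284908*u^3 + 185.367384*u^2 + 3.673104*u - 0.402248)/(24.897088*u^6 + 1.27896*u^5 + 0.533484*u^4 + 0.017645*u^3 + 0.003654*u^2 + 6.0e-5*u + 8.0e-6)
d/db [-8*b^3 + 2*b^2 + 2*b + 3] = -24*b^2 + 4*b + 2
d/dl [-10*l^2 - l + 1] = -20*l - 1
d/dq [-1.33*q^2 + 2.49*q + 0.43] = 2.49 - 2.66*q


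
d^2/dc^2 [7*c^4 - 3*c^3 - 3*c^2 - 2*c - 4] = 84*c^2 - 18*c - 6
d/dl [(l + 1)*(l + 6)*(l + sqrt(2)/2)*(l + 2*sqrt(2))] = 4*l^3 + 15*sqrt(2)*l^2/2 + 21*l^2 + 16*l + 35*sqrt(2)*l + 14 + 15*sqrt(2)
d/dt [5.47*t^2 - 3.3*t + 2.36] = 10.94*t - 3.3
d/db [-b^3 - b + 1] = -3*b^2 - 1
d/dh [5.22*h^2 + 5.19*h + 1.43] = 10.44*h + 5.19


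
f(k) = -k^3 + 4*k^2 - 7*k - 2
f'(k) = -3*k^2 + 8*k - 7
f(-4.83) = 237.80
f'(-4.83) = -115.63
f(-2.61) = 61.30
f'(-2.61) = -48.32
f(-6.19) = 431.77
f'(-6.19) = -171.47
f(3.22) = -16.45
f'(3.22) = -12.35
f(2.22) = -8.77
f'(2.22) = -4.03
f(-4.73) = 226.43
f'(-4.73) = -111.96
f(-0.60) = 3.86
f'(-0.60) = -12.88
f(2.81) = -12.27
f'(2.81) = -8.21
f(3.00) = -14.00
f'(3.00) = -10.00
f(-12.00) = 2386.00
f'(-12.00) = -535.00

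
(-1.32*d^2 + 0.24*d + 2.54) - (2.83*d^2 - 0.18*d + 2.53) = -4.15*d^2 + 0.42*d + 0.0100000000000002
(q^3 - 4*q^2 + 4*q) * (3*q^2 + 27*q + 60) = 3*q^5 + 15*q^4 - 36*q^3 - 132*q^2 + 240*q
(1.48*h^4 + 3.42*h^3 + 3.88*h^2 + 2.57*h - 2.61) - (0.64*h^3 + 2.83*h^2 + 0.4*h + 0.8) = 1.48*h^4 + 2.78*h^3 + 1.05*h^2 + 2.17*h - 3.41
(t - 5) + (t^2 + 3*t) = t^2 + 4*t - 5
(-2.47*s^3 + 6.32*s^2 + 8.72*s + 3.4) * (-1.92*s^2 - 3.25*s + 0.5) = 4.7424*s^5 - 4.1069*s^4 - 38.5174*s^3 - 31.708*s^2 - 6.69*s + 1.7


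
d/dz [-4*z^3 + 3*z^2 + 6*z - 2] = -12*z^2 + 6*z + 6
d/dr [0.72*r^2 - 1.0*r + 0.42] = 1.44*r - 1.0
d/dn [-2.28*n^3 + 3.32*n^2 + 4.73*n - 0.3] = -6.84*n^2 + 6.64*n + 4.73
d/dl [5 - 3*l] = -3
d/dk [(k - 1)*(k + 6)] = 2*k + 5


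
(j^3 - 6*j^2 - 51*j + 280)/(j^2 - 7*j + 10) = (j^2 - j - 56)/(j - 2)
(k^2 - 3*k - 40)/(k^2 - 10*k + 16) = (k + 5)/(k - 2)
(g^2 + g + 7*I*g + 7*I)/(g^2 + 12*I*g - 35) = (g + 1)/(g + 5*I)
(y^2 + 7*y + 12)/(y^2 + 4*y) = (y + 3)/y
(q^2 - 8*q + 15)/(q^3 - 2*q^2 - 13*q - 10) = (q - 3)/(q^2 + 3*q + 2)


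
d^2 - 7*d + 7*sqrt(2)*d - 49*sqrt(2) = (d - 7)*(d + 7*sqrt(2))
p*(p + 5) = p^2 + 5*p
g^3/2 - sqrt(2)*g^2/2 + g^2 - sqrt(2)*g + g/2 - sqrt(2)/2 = (g/2 + 1/2)*(g + 1)*(g - sqrt(2))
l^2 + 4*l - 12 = (l - 2)*(l + 6)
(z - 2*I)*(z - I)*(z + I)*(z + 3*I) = z^4 + I*z^3 + 7*z^2 + I*z + 6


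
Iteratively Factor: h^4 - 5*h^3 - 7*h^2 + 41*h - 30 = (h - 1)*(h^3 - 4*h^2 - 11*h + 30) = (h - 1)*(h + 3)*(h^2 - 7*h + 10) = (h - 2)*(h - 1)*(h + 3)*(h - 5)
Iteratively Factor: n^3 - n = (n + 1)*(n^2 - n) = (n - 1)*(n + 1)*(n)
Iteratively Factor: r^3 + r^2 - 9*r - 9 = (r - 3)*(r^2 + 4*r + 3) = (r - 3)*(r + 1)*(r + 3)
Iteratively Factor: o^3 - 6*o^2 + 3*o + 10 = (o + 1)*(o^2 - 7*o + 10) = (o - 5)*(o + 1)*(o - 2)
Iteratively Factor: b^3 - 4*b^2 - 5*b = (b - 5)*(b^2 + b) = (b - 5)*(b + 1)*(b)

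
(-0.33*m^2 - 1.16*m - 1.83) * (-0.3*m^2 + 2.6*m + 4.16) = 0.099*m^4 - 0.51*m^3 - 3.8398*m^2 - 9.5836*m - 7.6128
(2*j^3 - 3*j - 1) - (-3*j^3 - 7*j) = 5*j^3 + 4*j - 1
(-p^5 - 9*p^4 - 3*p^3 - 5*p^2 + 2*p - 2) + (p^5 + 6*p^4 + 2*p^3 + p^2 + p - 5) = -3*p^4 - p^3 - 4*p^2 + 3*p - 7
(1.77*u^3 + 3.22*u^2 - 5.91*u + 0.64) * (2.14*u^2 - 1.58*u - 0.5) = 3.7878*u^5 + 4.0942*u^4 - 18.62*u^3 + 9.0974*u^2 + 1.9438*u - 0.32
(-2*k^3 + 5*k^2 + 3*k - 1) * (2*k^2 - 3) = -4*k^5 + 10*k^4 + 12*k^3 - 17*k^2 - 9*k + 3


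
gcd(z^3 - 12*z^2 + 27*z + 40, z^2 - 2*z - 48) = z - 8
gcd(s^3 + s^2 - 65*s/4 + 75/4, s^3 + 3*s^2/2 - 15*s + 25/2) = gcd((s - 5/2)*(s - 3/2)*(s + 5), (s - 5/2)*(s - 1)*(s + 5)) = s^2 + 5*s/2 - 25/2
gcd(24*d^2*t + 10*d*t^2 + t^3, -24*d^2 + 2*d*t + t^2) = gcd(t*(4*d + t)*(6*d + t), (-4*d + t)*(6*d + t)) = 6*d + t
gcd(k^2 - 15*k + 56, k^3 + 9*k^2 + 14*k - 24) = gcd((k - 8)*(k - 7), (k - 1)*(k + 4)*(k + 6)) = 1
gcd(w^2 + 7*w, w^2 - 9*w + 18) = 1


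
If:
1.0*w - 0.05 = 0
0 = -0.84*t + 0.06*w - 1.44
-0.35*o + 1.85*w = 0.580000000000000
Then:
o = -1.39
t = -1.71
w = 0.05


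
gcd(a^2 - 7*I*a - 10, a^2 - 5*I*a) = a - 5*I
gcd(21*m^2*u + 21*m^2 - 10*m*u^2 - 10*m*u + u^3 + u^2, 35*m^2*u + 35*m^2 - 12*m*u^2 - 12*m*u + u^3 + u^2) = -7*m*u - 7*m + u^2 + u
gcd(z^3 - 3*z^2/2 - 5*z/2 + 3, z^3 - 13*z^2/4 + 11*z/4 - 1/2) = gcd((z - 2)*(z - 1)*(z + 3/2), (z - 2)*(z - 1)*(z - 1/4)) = z^2 - 3*z + 2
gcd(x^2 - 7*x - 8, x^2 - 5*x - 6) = x + 1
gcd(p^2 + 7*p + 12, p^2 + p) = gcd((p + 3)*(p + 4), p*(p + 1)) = 1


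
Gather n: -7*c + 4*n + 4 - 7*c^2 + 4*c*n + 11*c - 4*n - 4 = -7*c^2 + 4*c*n + 4*c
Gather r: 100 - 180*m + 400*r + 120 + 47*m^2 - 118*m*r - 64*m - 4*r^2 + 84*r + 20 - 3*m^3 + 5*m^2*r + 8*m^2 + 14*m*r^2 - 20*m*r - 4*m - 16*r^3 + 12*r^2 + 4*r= -3*m^3 + 55*m^2 - 248*m - 16*r^3 + r^2*(14*m + 8) + r*(5*m^2 - 138*m + 488) + 240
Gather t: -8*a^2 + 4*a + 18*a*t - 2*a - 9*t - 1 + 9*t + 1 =-8*a^2 + 18*a*t + 2*a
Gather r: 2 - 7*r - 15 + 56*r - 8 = 49*r - 21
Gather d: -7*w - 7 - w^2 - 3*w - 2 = -w^2 - 10*w - 9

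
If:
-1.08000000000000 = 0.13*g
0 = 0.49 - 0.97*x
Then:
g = -8.31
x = 0.51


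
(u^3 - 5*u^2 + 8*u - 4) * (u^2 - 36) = u^5 - 5*u^4 - 28*u^3 + 176*u^2 - 288*u + 144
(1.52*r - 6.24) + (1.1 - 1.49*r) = 0.03*r - 5.14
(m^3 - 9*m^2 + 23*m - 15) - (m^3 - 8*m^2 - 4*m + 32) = -m^2 + 27*m - 47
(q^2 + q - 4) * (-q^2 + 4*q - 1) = -q^4 + 3*q^3 + 7*q^2 - 17*q + 4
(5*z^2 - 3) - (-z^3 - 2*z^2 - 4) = z^3 + 7*z^2 + 1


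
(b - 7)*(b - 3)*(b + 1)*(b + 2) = b^4 - 7*b^3 - 7*b^2 + 43*b + 42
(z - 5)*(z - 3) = z^2 - 8*z + 15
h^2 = h^2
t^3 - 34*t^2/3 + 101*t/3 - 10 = (t - 6)*(t - 5)*(t - 1/3)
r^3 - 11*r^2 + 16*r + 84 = (r - 7)*(r - 6)*(r + 2)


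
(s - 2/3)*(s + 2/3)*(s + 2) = s^3 + 2*s^2 - 4*s/9 - 8/9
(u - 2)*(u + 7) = u^2 + 5*u - 14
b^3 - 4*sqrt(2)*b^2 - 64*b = b*(b - 8*sqrt(2))*(b + 4*sqrt(2))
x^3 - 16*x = x*(x - 4)*(x + 4)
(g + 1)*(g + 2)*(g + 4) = g^3 + 7*g^2 + 14*g + 8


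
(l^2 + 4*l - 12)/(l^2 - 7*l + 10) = (l + 6)/(l - 5)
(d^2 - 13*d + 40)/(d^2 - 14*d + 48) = (d - 5)/(d - 6)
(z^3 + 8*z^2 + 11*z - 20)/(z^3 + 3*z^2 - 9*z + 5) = (z + 4)/(z - 1)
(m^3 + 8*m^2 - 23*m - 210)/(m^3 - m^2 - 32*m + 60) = (m + 7)/(m - 2)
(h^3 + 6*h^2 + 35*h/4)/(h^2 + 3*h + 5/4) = h*(2*h + 7)/(2*h + 1)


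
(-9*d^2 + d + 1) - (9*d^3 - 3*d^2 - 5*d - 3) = -9*d^3 - 6*d^2 + 6*d + 4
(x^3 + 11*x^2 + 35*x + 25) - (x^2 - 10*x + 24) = x^3 + 10*x^2 + 45*x + 1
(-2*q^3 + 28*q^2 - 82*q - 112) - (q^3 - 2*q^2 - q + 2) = -3*q^3 + 30*q^2 - 81*q - 114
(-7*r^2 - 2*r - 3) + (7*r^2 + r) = -r - 3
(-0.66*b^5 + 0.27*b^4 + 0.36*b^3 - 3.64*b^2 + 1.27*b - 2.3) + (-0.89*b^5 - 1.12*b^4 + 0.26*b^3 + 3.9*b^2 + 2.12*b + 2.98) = -1.55*b^5 - 0.85*b^4 + 0.62*b^3 + 0.26*b^2 + 3.39*b + 0.68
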